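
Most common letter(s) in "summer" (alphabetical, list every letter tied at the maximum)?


Word: "summer"
Letter counts:
  'e': 1
  'm': 2
  'r': 1
  's': 1
  'u': 1
Maximum count = 2
Most frequent = 'm' (2 times each)


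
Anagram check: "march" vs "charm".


Word 1: "march" → sorted: achmr
Word 2: "charm" → sorted: achmr
Same letters? achmr == achmr
Anagram = Yes


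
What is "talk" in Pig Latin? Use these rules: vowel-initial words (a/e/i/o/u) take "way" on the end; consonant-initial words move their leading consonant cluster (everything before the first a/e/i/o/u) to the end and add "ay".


Word: "talk"
Starts with consonant(s) → move to end, add 'ay'
Consonant cluster: "t"
Pig Latin = "alktay"


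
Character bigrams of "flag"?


Word: "flag" (length 4)
Number of bigrams = 4 - 2 + 1 = 3
  Position 0: "fl"
  Position 1: "la"
  Position 2: "ag"
Bigrams = "fl", "la", "ag"


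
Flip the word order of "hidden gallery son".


Original: "hidden gallery son"
Words (1..n): hidden | gallery | son
Reversed (n..1): son | gallery | hidden
Result = "son gallery hidden"


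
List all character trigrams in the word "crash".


Word: "crash" (length 5)
Number of trigrams = 5 - 3 + 1 = 3
  Position 0: "cra"
  Position 1: "ras"
  Position 2: "ash"
Trigrams = "cra", "ras", "ash"


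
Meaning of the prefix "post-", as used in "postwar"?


Prefix: post-
As in: postwar -> post- + war
Meaning = after


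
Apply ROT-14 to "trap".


Word: "trap"
Shift: 14
Each letter → (letter + shift) mod 26:
  't' (19) + 14 = 7 → 'h'
  'r' (17) + 14 = 5 → 'f'
  'a' (0) + 14 = 14 → 'o'
  'p' (15) + 14 = 3 → 'd'
Result = "hfod"


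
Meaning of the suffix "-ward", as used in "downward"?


Suffix: -ward
Example: downward = down + -ward
Meaning = in the direction of


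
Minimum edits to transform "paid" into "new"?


Word 1: "paid" (length 4)
Word 2: "new" (length 3)
One optimal edit sequence (insert/delete/substitute each cost 1):
  1. delete 'p'  (+1)
  2. substitute 'a' -> 'n'  (+1)
  3. substitute 'i' -> 'e'  (+1)
  4. substitute 'd' -> 'w'  (+1)
Total edit operations: 4
Edit distance = 4


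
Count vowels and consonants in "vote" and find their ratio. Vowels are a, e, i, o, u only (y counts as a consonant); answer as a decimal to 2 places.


Word: "vote"
Vowels (a,e,i,o,u): 2
Consonants: 2
Ratio = 2/2
= 1.00


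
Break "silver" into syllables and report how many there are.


Word: "silver"
Syllable breakdown: sil-ver
Counting: 2 parts
= 2 syllables


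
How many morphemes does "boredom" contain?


Word: "boredom"
Morphemes: bore + -dom
Each morpheme carries meaning
= 2 morphemes


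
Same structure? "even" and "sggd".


Pattern of "even": [0, 1, 0, 2]
Pattern of "sggd": [0, 1, 1, 2]
Patterns do not match
Same pattern = No


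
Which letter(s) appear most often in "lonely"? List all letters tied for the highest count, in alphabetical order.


Word: "lonely"
Letter counts:
  'e': 1
  'l': 2
  'n': 1
  'o': 1
  'y': 1
Maximum count = 2
Most frequent = 'l' (2 times each)


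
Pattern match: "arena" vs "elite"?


Pattern of "arena": [0, 1, 2, 3, 0]
Pattern of "elite": [0, 1, 2, 3, 0]
Patterns match
Same pattern = Yes


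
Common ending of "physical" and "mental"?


Word 1: "physical"
Word 2: "mental"
Comparing from end:
  Pos -1: 'l' == 'l'
  Pos -2: 'a' == 'a'
  Pos -3: 'c' != 't' (stop)
LCS = "al" (length 2)


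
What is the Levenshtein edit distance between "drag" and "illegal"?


Word 1: "drag" (length 4)
Word 2: "illegal" (length 7)
One optimal edit sequence (insert/delete/substitute each cost 1):
  1. insert 'i'  (+1)
  2. insert 'l'  (+1)
  3. insert 'l'  (+1)
  4. substitute 'd' -> 'e'  (+1)
  5. substitute 'r' -> 'g'  (+1)
  6. keep 'a'
  7. substitute 'g' -> 'l'  (+1)
Total edit operations: 6
Edit distance = 6


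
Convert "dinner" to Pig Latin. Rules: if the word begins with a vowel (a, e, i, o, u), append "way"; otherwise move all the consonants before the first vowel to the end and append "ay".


Word: "dinner"
Starts with consonant(s) → move to end, add 'ay'
Consonant cluster: "d"
Pig Latin = "innerday"


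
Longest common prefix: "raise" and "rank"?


Word 1: "raise"
Word 2: "rank"
Comparing from start:
  Pos 0: 'r' == 'r'
  Pos 1: 'a' == 'a'
  Pos 2: 'i' != 'n' (stop)
LCP = "ra" (length 2)


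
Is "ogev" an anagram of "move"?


Word 1: "move" → sorted: emov
Word 2: "ogev" → sorted: egov
Same letters? emov != egov
Anagram = No


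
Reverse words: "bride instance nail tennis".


Original: "bride instance nail tennis"
Words (1..n): bride | instance | nail | tennis
Reversed (n..1): tennis | nail | instance | bride
Result = "tennis nail instance bride"


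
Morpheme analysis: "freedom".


Word: "freedom"
Morphemes: free + -dom
Each morpheme carries meaning
= 2 morphemes


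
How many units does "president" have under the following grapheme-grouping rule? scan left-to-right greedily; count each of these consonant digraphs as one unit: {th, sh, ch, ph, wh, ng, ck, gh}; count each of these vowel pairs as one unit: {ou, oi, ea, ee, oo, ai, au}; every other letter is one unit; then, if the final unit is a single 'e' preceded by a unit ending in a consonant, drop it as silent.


Word: "president" (9 letters)
Left-to-right scan:
  [1] 'p' (letter)
  [2] 'r' (letter)
  [3] 'e' (letter)
  [4] 's' (letter)
  [5] 'i' (letter)
  [6] 'd' (letter)
  [7] 'e' (letter)
  [8] 'n' (letter)
  [9] 't' (letter)
Units from scan: 9
Sound units = 9 units


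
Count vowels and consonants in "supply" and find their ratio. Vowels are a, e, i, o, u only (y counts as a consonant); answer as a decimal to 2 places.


Word: "supply"
Vowels (a,e,i,o,u): 1
Consonants: 5
Ratio = 1/5
= 0.20


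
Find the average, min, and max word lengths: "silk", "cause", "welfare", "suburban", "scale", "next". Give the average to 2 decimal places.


Lengths: "silk"=4, "cause"=5, "welfare"=7, "suburban"=8, "scale"=5, "next"=4
Sum = 33, Count = 6
Average = 33/6 = 5.50
= avg=5.50, min=4, max=8


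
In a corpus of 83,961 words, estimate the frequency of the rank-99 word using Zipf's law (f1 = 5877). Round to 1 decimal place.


Zipf's law: f(r) = f(1) / r
f(1) = 5877
f(99) = 5877 / 99
= 59.4 occurrences


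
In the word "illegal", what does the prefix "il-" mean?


Prefix: il-
Example: illegal = il- + legal
Meaning = not


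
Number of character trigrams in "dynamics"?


Word: "dynamics" (length 8)
Number of 3-grams = length - 3 + 1 = 8 - 3 + 1
= 6


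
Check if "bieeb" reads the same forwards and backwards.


Word: "bieeb"
Reversed: "beeib"
Forward == Backward? bieeb != beeib
Palindrome = No


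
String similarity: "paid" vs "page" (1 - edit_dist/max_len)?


Word 1: "paid" (length 4)
Word 2: "page" (length 4)
One optimal edit sequence:
  1. keep 'p'
  2. keep 'a'
  3. substitute 'i' -> 'g'  (+1)
  4. substitute 'd' -> 'e'  (+1)
Edit distance = 2
Max length = max(4, 4) = 4
Similarity = 1 - 2/4
= 0.5000


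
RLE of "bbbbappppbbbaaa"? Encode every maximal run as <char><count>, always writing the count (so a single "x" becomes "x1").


String: "bbbbappppbbbaaa"
Scanning for consecutive runs:
  'b' x 4
  'a' x 1
  'p' x 4
  'b' x 3
  'a' x 3
RLE = "b4a1p4b3a3"


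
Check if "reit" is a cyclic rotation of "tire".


Word: "tire", Candidate: "reit"
Method: check if candidate is substring of word+word
"tiretire" contains "reit"? No
Is rotation = No


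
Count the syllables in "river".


Word: "river"
Syllable breakdown: riv | er
Counting: 2 parts
= 2 syllables


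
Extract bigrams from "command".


Word: "command" (length 7)
Number of bigrams = 7 - 2 + 1 = 6
  Position 0: "co"
  Position 1: "om"
  Position 2: "mm"
  Position 3: "ma"
  Position 4: "an"
  Position 5: "nd"
Bigrams = "co", "om", "mm", "ma", "an", "nd"


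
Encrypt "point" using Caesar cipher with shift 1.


Word: "point"
Shift: 1
Each letter → (letter + shift) mod 26:
  'p' (15) + 1 = 16 → 'q'
  'o' (14) + 1 = 15 → 'p'
  'i' (8) + 1 = 9 → 'j'
  'n' (13) + 1 = 14 → 'o'
  't' (19) + 1 = 20 → 'u'
Result = "qpjou"


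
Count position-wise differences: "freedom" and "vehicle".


Comparing character by character (same length = 7):
  Pos 0: 'f' vs 'v' !=
  Pos 1: 'r' vs 'e' !=
  Pos 2: 'e' vs 'h' !=
  Pos 3: 'e' vs 'i' !=
  Pos 4: 'd' vs 'c' !=
  Pos 5: 'o' vs 'l' !=
  Pos 6: 'm' vs 'e' !=
Hamming distance = 7


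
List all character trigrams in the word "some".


Word: "some" (length 4)
Number of trigrams = 4 - 3 + 1 = 2
  Position 0: "som"
  Position 1: "ome"
Trigrams = "som", "ome"


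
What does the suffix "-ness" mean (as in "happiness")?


Suffix: -ness
Example: happiness (happy + -ness, with a spelling change)
Meaning = state of being


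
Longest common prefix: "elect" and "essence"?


Word 1: "elect"
Word 2: "essence"
Comparing from start:
  Pos 0: 'e' == 'e'
  Pos 1: 'l' != 's' (stop)
LCP = "e" (length 1)


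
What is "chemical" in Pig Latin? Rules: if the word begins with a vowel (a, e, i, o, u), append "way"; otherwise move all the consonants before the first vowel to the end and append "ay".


Word: "chemical"
Starts with consonant(s) → move to end, add 'ay'
Consonant cluster: "ch"
Pig Latin = "emicalchay"


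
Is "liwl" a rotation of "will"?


Word: "will", Candidate: "liwl"
Method: check if candidate is substring of word+word
"willwill" contains "liwl"? No
Is rotation = No


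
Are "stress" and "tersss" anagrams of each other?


Word 1: "stress" → sorted: erssst
Word 2: "tersss" → sorted: erssst
Same letters? erssst == erssst
Anagram = Yes


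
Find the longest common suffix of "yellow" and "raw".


Word 1: "yellow"
Word 2: "raw"
Comparing from end:
  Pos -1: 'w' == 'w'
  Pos -2: 'o' != 'a' (stop)
LCS = "w" (length 1)


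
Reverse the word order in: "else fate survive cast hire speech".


Original: "else fate survive cast hire speech"
Words (1..n): else | fate | survive | cast | hire | speech
Reversed (n..1): speech | hire | cast | survive | fate | else
Result = "speech hire cast survive fate else"


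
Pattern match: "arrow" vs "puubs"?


Pattern of "arrow": [0, 1, 1, 2, 3]
Pattern of "puubs": [0, 1, 1, 2, 3]
Patterns match
Same pattern = Yes


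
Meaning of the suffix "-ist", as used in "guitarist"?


Suffix: -ist
Example: guitarist = guitar + -ist
Meaning = one who practices


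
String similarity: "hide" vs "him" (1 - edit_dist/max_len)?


Word 1: "hide" (length 4)
Word 2: "him" (length 3)
One optimal edit sequence:
  1. keep 'h'
  2. keep 'i'
  3. delete 'd'  (+1)
  4. substitute 'e' -> 'm'  (+1)
Edit distance = 2
Max length = max(4, 3) = 4
Similarity = 1 - 2/4
= 0.5000


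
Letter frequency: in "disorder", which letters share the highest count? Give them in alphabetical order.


Word: "disorder"
Letter counts:
  'd': 2
  'e': 1
  'i': 1
  'o': 1
  'r': 2
  's': 1
Maximum count = 2
Most frequent = 'd', 'r' (2 times each)


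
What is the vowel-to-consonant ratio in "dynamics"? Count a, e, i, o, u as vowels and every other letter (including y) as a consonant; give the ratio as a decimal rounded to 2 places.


Word: "dynamics"
Vowels (a,e,i,o,u): 2
Consonants: 6
Ratio = 2/6
= 0.33


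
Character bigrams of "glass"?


Word: "glass" (length 5)
Number of bigrams = 5 - 2 + 1 = 4
  Position 0: "gl"
  Position 1: "la"
  Position 2: "as"
  Position 3: "ss"
Bigrams = "gl", "la", "as", "ss"


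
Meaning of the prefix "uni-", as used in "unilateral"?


Prefix: uni-
Example: unilateral = uni- + lateral
Meaning = one


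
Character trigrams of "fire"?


Word: "fire" (length 4)
Number of trigrams = 4 - 3 + 1 = 2
  Position 0: "fir"
  Position 1: "ire"
Trigrams = "fir", "ire"


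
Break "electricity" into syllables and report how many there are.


Word: "electricity"
Syllable breakdown: e | lec | tric | i | ty
Counting: 5 parts
= 5 syllables


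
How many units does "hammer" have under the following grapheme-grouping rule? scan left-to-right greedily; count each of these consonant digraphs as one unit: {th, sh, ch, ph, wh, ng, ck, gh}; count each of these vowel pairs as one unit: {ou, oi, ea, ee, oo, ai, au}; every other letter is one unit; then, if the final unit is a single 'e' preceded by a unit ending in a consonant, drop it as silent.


Word: "hammer" (6 letters)
Left-to-right scan:
  [1] 'h' (letter)
  [2] 'a' (letter)
  [3] 'm' (letter)
  [4] 'm' (letter)
  [5] 'e' (letter)
  [6] 'r' (letter)
Units from scan: 6
Sound units = 6 units


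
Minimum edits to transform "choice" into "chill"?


Word 1: "choice" (length 6)
Word 2: "chill" (length 5)
One optimal edit sequence (insert/delete/substitute each cost 1):
  1. keep 'c'
  2. keep 'h'
  3. delete 'o'  (+1)
  4. keep 'i'
  5. substitute 'c' -> 'l'  (+1)
  6. substitute 'e' -> 'l'  (+1)
Total edit operations: 3
Edit distance = 3


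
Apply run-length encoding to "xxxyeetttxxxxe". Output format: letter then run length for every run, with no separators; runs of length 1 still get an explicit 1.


String: "xxxyeetttxxxxe"
Scanning for consecutive runs:
  'x' x 3
  'y' x 1
  'e' x 2
  't' x 3
  'x' x 4
  'e' x 1
RLE = "x3y1e2t3x4e1"


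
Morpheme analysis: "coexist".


Word: "coexist"
Morphemes: co- + exist
Each morpheme carries meaning
= 2 morphemes


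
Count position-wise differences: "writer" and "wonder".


Comparing character by character (same length = 6):
  Pos 0: 'w' vs 'w' =
  Pos 1: 'r' vs 'o' !=
  Pos 2: 'i' vs 'n' !=
  Pos 3: 't' vs 'd' !=
  Pos 4: 'e' vs 'e' =
  Pos 5: 'r' vs 'r' =
Hamming distance = 3


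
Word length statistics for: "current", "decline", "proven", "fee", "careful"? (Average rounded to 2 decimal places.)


Lengths: "current"=7, "decline"=7, "proven"=6, "fee"=3, "careful"=7
Sum = 30, Count = 5
Average = 30/5 = 6.00
= avg=6.00, min=3, max=7


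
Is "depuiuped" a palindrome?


Word: "depuiuped"
Reversed: "depuiuped"
Forward == Backward? depuiuped == depuiuped
Palindrome = Yes


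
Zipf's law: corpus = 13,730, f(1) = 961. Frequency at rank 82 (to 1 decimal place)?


Zipf's law: f(r) = f(1) / r
f(1) = 961
f(82) = 961 / 82
= 11.7 occurrences


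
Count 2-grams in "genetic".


Word: "genetic" (length 7)
Number of 2-grams = length - 2 + 1 = 7 - 2 + 1
= 6


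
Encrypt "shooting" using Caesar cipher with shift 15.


Word: "shooting"
Shift: 15
Each letter → (letter + shift) mod 26:
  's' (18) + 15 = 7 → 'h'
  'h' (7) + 15 = 22 → 'w'
  'o' (14) + 15 = 3 → 'd'
  'o' (14) + 15 = 3 → 'd'
  't' (19) + 15 = 8 → 'i'
  'i' (8) + 15 = 23 → 'x'
  'n' (13) + 15 = 2 → 'c'
  'g' (6) + 15 = 21 → 'v'
Result = "hwddixcv"


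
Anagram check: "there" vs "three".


Word 1: "there" → sorted: eehrt
Word 2: "three" → sorted: eehrt
Same letters? eehrt == eehrt
Anagram = Yes


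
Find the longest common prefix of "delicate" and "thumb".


Word 1: "delicate"
Word 2: "thumb"
Comparing from start:
  Pos 0: 'd' != 't' (stop)
LCP = "" (length 0)


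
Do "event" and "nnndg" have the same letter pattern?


Pattern of "event": [0, 1, 0, 2, 3]
Pattern of "nnndg": [0, 0, 0, 1, 2]
Patterns do not match
Same pattern = No


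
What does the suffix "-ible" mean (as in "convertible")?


Suffix: -ible
Example: convertible (convert + -ible)
Meaning = capable of


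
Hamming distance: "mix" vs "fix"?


Comparing character by character (same length = 3):
  Pos 0: 'm' vs 'f' !=
  Pos 1: 'i' vs 'i' =
  Pos 2: 'x' vs 'x' =
Hamming distance = 1


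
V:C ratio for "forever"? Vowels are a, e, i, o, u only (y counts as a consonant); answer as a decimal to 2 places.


Word: "forever"
Vowels (a,e,i,o,u): 3
Consonants: 4
Ratio = 3/4
= 0.75


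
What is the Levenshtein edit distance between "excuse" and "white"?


Word 1: "excuse" (length 6)
Word 2: "white" (length 5)
One optimal edit sequence (insert/delete/substitute each cost 1):
  1. delete 'e'  (+1)
  2. substitute 'x' -> 'w'  (+1)
  3. substitute 'c' -> 'h'  (+1)
  4. substitute 'u' -> 'i'  (+1)
  5. substitute 's' -> 't'  (+1)
  6. keep 'e'
Total edit operations: 5
Edit distance = 5


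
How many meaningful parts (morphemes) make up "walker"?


Word: "walker"
Morphemes: walk / -er
Each morpheme carries meaning
= 2 morphemes


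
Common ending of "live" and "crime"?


Word 1: "live"
Word 2: "crime"
Comparing from end:
  Pos -1: 'e' == 'e'
  Pos -2: 'v' != 'm' (stop)
LCS = "e" (length 1)


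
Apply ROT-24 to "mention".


Word: "mention"
Shift: 24
Each letter → (letter + shift) mod 26:
  'm' (12) + 24 = 10 → 'k'
  'e' (4) + 24 = 2 → 'c'
  'n' (13) + 24 = 11 → 'l'
  't' (19) + 24 = 17 → 'r'
  'i' (8) + 24 = 6 → 'g'
  'o' (14) + 24 = 12 → 'm'
  'n' (13) + 24 = 11 → 'l'
Result = "kclrgml"


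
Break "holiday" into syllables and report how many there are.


Word: "holiday"
Syllable breakdown: hol-i-day
Counting: 3 parts
= 3 syllables


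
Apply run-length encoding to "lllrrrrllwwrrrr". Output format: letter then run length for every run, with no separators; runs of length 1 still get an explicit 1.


String: "lllrrrrllwwrrrr"
Scanning for consecutive runs:
  'l' x 3
  'r' x 4
  'l' x 2
  'w' x 2
  'r' x 4
RLE = "l3r4l2w2r4"


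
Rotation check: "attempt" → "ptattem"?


Word: "attempt", Candidate: "ptattem"
Method: check if candidate is substring of word+word
"attemptattempt" contains "ptattem"? Yes
Is rotation = Yes


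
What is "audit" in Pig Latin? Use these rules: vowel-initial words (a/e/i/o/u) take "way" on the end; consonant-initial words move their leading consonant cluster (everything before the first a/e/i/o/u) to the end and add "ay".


Word: "audit"
Starts with vowel → add 'way'
Pig Latin = "auditway"


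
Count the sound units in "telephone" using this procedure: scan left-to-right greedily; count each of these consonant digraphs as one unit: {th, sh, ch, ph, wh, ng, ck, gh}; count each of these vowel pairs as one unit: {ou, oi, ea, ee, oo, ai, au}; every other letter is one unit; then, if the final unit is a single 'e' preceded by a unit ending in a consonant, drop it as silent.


Word: "telephone" (9 letters)
Left-to-right scan:
  (1) 't' (letter)
  (2) 'e' (letter)
  (3) 'l' (letter)
  (4) 'e' (letter)
  (5) 'ph' (digraph)
  (6) 'o' (letter)
  (7) 'n' (letter)
  (8) 'e' (letter)
Units from scan: 8
Final unit is 'e' after a consonant -> drop as silent (-1)
Sound units = 7 units


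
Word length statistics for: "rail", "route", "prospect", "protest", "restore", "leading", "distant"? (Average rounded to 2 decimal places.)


Lengths: "rail"=4, "route"=5, "prospect"=8, "protest"=7, "restore"=7, "leading"=7, "distant"=7
Sum = 45, Count = 7
Average = 45/7 = 6.43
= avg=6.43, min=4, max=8


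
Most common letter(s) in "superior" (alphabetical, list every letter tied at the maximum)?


Word: "superior"
Letter counts:
  'e': 1
  'i': 1
  'o': 1
  'p': 1
  'r': 2
  's': 1
  'u': 1
Maximum count = 2
Most frequent = 'r' (2 times each)


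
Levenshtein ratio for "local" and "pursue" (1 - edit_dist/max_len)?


Word 1: "local" (length 5)
Word 2: "pursue" (length 6)
One optimal edit sequence:
  1. insert 'p'  (+1)
  2. substitute 'l' -> 'u'  (+1)
  3. substitute 'o' -> 'r'  (+1)
  4. substitute 'c' -> 's'  (+1)
  5. substitute 'a' -> 'u'  (+1)
  6. substitute 'l' -> 'e'  (+1)
Edit distance = 6
Max length = max(5, 6) = 6
Similarity = 1 - 6/6
= 0.0000


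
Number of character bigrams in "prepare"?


Word: "prepare" (length 7)
Number of 2-grams = length - 2 + 1 = 7 - 2 + 1
= 6


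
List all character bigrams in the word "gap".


Word: "gap" (length 3)
Number of bigrams = 3 - 2 + 1 = 2
  Position 0: "ga"
  Position 1: "ap"
Bigrams = "ga", "ap"


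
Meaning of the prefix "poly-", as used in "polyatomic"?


Prefix: poly-
Example: polyatomic (poly- + atomic)
Meaning = many


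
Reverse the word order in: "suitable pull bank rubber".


Original: "suitable pull bank rubber"
Words (1..n): suitable | pull | bank | rubber
Reversed (n..1): rubber | bank | pull | suitable
Result = "rubber bank pull suitable"


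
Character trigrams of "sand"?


Word: "sand" (length 4)
Number of trigrams = 4 - 3 + 1 = 2
  Position 0: "san"
  Position 1: "and"
Trigrams = "san", "and"


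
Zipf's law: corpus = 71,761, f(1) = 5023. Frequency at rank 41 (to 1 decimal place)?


Zipf's law: f(r) = f(1) / r
f(1) = 5023
f(41) = 5023 / 41
= 122.5 occurrences


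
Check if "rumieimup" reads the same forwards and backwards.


Word: "rumieimup"
Reversed: "pumieimur"
Forward == Backward? rumieimup != pumieimur
Palindrome = No


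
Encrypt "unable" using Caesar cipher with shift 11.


Word: "unable"
Shift: 11
Each letter → (letter + shift) mod 26:
  'u' (20) + 11 = 5 → 'f'
  'n' (13) + 11 = 24 → 'y'
  'a' (0) + 11 = 11 → 'l'
  'b' (1) + 11 = 12 → 'm'
  'l' (11) + 11 = 22 → 'w'
  'e' (4) + 11 = 15 → 'p'
Result = "fylmwp"


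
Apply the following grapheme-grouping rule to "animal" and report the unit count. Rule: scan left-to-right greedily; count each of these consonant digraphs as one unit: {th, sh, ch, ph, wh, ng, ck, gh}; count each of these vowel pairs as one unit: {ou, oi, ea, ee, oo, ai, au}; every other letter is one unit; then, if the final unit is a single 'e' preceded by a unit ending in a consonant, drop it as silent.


Word: "animal" (6 letters)
Left-to-right scan:
  1. 'a' (letter)
  2. 'n' (letter)
  3. 'i' (letter)
  4. 'm' (letter)
  5. 'a' (letter)
  6. 'l' (letter)
Units from scan: 6
Sound units = 6 units


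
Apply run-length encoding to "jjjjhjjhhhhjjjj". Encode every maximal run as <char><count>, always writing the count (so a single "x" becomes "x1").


String: "jjjjhjjhhhhjjjj"
Scanning for consecutive runs:
  'j' x 4
  'h' x 1
  'j' x 2
  'h' x 4
  'j' x 4
RLE = "j4h1j2h4j4"


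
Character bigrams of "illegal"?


Word: "illegal" (length 7)
Number of bigrams = 7 - 2 + 1 = 6
  Position 0: "il"
  Position 1: "ll"
  Position 2: "le"
  Position 3: "eg"
  Position 4: "ga"
  Position 5: "al"
Bigrams = "il", "ll", "le", "eg", "ga", "al"


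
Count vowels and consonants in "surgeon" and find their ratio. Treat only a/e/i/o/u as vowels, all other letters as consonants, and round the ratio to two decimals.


Word: "surgeon"
Vowels (a,e,i,o,u): 3
Consonants: 4
Ratio = 3/4
= 0.75


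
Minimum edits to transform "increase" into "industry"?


Word 1: "increase" (length 8)
Word 2: "industry" (length 8)
One optimal edit sequence (insert/delete/substitute each cost 1):
  1. keep 'i'
  2. keep 'n'
  3. substitute 'c' -> 'd'  (+1)
  4. substitute 'r' -> 'u'  (+1)
  5. substitute 'e' -> 's'  (+1)
  6. substitute 'a' -> 't'  (+1)
  7. substitute 's' -> 'r'  (+1)
  8. substitute 'e' -> 'y'  (+1)
Total edit operations: 6
Edit distance = 6


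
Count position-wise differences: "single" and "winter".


Comparing character by character (same length = 6):
  Pos 0: 's' vs 'w' !=
  Pos 1: 'i' vs 'i' =
  Pos 2: 'n' vs 'n' =
  Pos 3: 'g' vs 't' !=
  Pos 4: 'l' vs 'e' !=
  Pos 5: 'e' vs 'r' !=
Hamming distance = 4


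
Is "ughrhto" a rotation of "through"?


Word: "through", Candidate: "ughrhto"
Method: check if candidate is substring of word+word
"throughthrough" contains "ughrhto"? No
Is rotation = No


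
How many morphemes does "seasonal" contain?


Word: "seasonal"
Morphemes: season + -al
Each morpheme carries meaning
= 2 morphemes


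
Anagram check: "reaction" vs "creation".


Word 1: "reaction" → sorted: aceinort
Word 2: "creation" → sorted: aceinort
Same letters? aceinort == aceinort
Anagram = Yes


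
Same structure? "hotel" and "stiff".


Pattern of "hotel": [0, 1, 2, 3, 4]
Pattern of "stiff": [0, 1, 2, 3, 3]
Patterns do not match
Same pattern = No


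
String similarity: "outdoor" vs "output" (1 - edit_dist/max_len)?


Word 1: "outdoor" (length 7)
Word 2: "output" (length 6)
One optimal edit sequence:
  1. keep 'o'
  2. keep 'u'
  3. keep 't'
  4. delete 'd'  (+1)
  5. substitute 'o' -> 'p'  (+1)
  6. substitute 'o' -> 'u'  (+1)
  7. substitute 'r' -> 't'  (+1)
Edit distance = 4
Max length = max(7, 6) = 7
Similarity = 1 - 4/7
= 0.4286


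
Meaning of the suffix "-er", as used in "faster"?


Suffix: -er
As in: faster -> fast + -er
Meaning = one who / more


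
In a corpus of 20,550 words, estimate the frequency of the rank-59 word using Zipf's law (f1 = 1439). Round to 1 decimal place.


Zipf's law: f(r) = f(1) / r
f(1) = 1439
f(59) = 1439 / 59
= 24.4 occurrences


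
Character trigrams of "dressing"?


Word: "dressing" (length 8)
Number of trigrams = 8 - 3 + 1 = 6
  Position 0: "dre"
  Position 1: "res"
  Position 2: "ess"
  Position 3: "ssi"
  Position 4: "sin"
  Position 5: "ing"
Trigrams = "dre", "res", "ess", "ssi", "sin", "ing"


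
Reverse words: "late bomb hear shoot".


Original: "late bomb hear shoot"
Words (1..n): late | bomb | hear | shoot
Reversed (n..1): shoot | hear | bomb | late
Result = "shoot hear bomb late"


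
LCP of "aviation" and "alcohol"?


Word 1: "aviation"
Word 2: "alcohol"
Comparing from start:
  Pos 0: 'a' == 'a'
  Pos 1: 'v' != 'l' (stop)
LCP = "a" (length 1)


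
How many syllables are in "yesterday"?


Word: "yesterday"
Syllable breakdown: yes · ter · day
Counting: 3 parts
= 3 syllables


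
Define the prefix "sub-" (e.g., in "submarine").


Prefix: sub-
As in: submarine -> sub- + marine
Meaning = under / below


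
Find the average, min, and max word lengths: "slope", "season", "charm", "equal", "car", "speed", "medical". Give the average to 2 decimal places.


Lengths: "slope"=5, "season"=6, "charm"=5, "equal"=5, "car"=3, "speed"=5, "medical"=7
Sum = 36, Count = 7
Average = 36/7 = 5.14
= avg=5.14, min=3, max=7


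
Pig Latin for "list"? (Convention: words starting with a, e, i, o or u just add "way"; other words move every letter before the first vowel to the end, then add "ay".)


Word: "list"
Starts with consonant(s) → move to end, add 'ay'
Consonant cluster: "l"
Pig Latin = "istlay"


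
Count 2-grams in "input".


Word: "input" (length 5)
Number of 2-grams = length - 2 + 1 = 5 - 2 + 1
= 4


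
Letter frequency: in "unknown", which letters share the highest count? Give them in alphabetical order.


Word: "unknown"
Letter counts:
  'k': 1
  'n': 3
  'o': 1
  'u': 1
  'w': 1
Maximum count = 3
Most frequent = 'n' (3 times each)


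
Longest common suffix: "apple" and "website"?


Word 1: "apple"
Word 2: "website"
Comparing from end:
  Pos -1: 'e' == 'e'
  Pos -2: 'l' != 't' (stop)
LCS = "e" (length 1)


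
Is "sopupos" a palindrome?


Word: "sopupos"
Reversed: "sopupos"
Forward == Backward? sopupos == sopupos
Palindrome = Yes


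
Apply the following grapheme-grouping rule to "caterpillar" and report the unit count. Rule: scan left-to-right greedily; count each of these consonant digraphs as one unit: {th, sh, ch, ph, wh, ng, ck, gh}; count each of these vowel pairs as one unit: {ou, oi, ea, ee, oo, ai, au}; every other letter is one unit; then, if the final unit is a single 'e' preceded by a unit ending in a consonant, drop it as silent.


Word: "caterpillar" (11 letters)
Left-to-right scan:
  (1) 'c' (letter)
  (2) 'a' (letter)
  (3) 't' (letter)
  (4) 'e' (letter)
  (5) 'r' (letter)
  (6) 'p' (letter)
  (7) 'i' (letter)
  (8) 'l' (letter)
  (9) 'l' (letter)
  (10) 'a' (letter)
  (11) 'r' (letter)
Units from scan: 11
Sound units = 11 units


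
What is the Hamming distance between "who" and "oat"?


Comparing character by character (same length = 3):
  Pos 0: 'w' vs 'o' !=
  Pos 1: 'h' vs 'a' !=
  Pos 2: 'o' vs 't' !=
Hamming distance = 3


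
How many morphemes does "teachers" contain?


Word: "teachers"
Morphemes: teach / -er / -s
Each morpheme carries meaning
= 3 morphemes


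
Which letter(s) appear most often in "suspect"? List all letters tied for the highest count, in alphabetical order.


Word: "suspect"
Letter counts:
  'c': 1
  'e': 1
  'p': 1
  's': 2
  't': 1
  'u': 1
Maximum count = 2
Most frequent = 's' (2 times each)


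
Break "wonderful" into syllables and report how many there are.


Word: "wonderful"
Syllable breakdown: won / der / ful
Counting: 3 parts
= 3 syllables


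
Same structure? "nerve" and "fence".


Pattern of "nerve": [0, 1, 2, 3, 1]
Pattern of "fence": [0, 1, 2, 3, 1]
Patterns match
Same pattern = Yes


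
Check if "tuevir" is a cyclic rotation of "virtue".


Word: "virtue", Candidate: "tuevir"
Method: check if candidate is substring of word+word
"virtuevirtue" contains "tuevir"? Yes
Is rotation = Yes


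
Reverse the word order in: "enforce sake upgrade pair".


Original: "enforce sake upgrade pair"
Words (1..n): enforce | sake | upgrade | pair
Reversed (n..1): pair | upgrade | sake | enforce
Result = "pair upgrade sake enforce"


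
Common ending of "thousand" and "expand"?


Word 1: "thousand"
Word 2: "expand"
Comparing from end:
  Pos -1: 'd' == 'd'
  Pos -2: 'n' == 'n'
  Pos -3: 'a' == 'a'
  Pos -4: 's' != 'p' (stop)
LCS = "and" (length 3)


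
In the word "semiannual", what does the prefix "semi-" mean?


Prefix: semi-
Example: semiannual (semi- + annual)
Meaning = half


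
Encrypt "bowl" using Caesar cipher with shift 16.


Word: "bowl"
Shift: 16
Each letter → (letter + shift) mod 26:
  'b' (1) + 16 = 17 → 'r'
  'o' (14) + 16 = 4 → 'e'
  'w' (22) + 16 = 12 → 'm'
  'l' (11) + 16 = 1 → 'b'
Result = "remb"


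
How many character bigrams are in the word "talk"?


Word: "talk" (length 4)
Number of 2-grams = length - 2 + 1 = 4 - 2 + 1
= 3


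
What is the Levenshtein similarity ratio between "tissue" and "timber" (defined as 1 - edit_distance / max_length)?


Word 1: "tissue" (length 6)
Word 2: "timber" (length 6)
One optimal edit sequence:
  1. keep 't'
  2. keep 'i'
  3. substitute 's' -> 'm'  (+1)
  4. substitute 's' -> 'b'  (+1)
  5. substitute 'u' -> 'e'  (+1)
  6. substitute 'e' -> 'r'  (+1)
Edit distance = 4
Max length = max(6, 6) = 6
Similarity = 1 - 4/6
= 0.3333


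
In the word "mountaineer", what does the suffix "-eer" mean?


Suffix: -eer
Example: mountaineer = mountain + -eer
Meaning = one who is concerned with


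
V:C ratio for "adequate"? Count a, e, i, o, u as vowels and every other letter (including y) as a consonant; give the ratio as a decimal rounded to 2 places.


Word: "adequate"
Vowels (a,e,i,o,u): 5
Consonants: 3
Ratio = 5/3
= 1.67


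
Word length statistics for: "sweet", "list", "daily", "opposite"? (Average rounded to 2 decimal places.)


Lengths: "sweet"=5, "list"=4, "daily"=5, "opposite"=8
Sum = 22, Count = 4
Average = 22/4 = 5.50
= avg=5.50, min=4, max=8


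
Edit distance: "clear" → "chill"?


Word 1: "clear" (length 5)
Word 2: "chill" (length 5)
One optimal edit sequence (insert/delete/substitute each cost 1):
  1. keep 'c'
  2. substitute 'l' -> 'h'  (+1)
  3. substitute 'e' -> 'i'  (+1)
  4. substitute 'a' -> 'l'  (+1)
  5. substitute 'r' -> 'l'  (+1)
Total edit operations: 4
Edit distance = 4


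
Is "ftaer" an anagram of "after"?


Word 1: "after" → sorted: aefrt
Word 2: "ftaer" → sorted: aefrt
Same letters? aefrt == aefrt
Anagram = Yes


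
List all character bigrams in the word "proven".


Word: "proven" (length 6)
Number of bigrams = 6 - 2 + 1 = 5
  Position 0: "pr"
  Position 1: "ro"
  Position 2: "ov"
  Position 3: "ve"
  Position 4: "en"
Bigrams = "pr", "ro", "ov", "ve", "en"


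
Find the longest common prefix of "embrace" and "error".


Word 1: "embrace"
Word 2: "error"
Comparing from start:
  Pos 0: 'e' == 'e'
  Pos 1: 'm' != 'r' (stop)
LCP = "e" (length 1)


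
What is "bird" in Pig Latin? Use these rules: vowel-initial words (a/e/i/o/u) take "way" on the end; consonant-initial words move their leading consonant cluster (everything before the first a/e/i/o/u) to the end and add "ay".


Word: "bird"
Starts with consonant(s) → move to end, add 'ay'
Consonant cluster: "b"
Pig Latin = "irdbay"


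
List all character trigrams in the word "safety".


Word: "safety" (length 6)
Number of trigrams = 6 - 3 + 1 = 4
  Position 0: "saf"
  Position 1: "afe"
  Position 2: "fet"
  Position 3: "ety"
Trigrams = "saf", "afe", "fet", "ety"


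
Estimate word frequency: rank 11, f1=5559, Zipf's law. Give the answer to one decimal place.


Zipf's law: f(r) = f(1) / r
f(1) = 5559
f(11) = 5559 / 11
= 505.4 occurrences


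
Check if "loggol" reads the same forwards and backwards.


Word: "loggol"
Reversed: "loggol"
Forward == Backward? loggol == loggol
Palindrome = Yes


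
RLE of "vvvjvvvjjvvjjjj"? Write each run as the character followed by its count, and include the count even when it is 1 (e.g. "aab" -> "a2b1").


String: "vvvjvvvjjvvjjjj"
Scanning for consecutive runs:
  'v' x 3
  'j' x 1
  'v' x 3
  'j' x 2
  'v' x 2
  'j' x 4
RLE = "v3j1v3j2v2j4"


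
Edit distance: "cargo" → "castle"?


Word 1: "cargo" (length 5)
Word 2: "castle" (length 6)
One optimal edit sequence (insert/delete/substitute each cost 1):
  1. keep 'c'
  2. keep 'a'
  3. insert 's'  (+1)
  4. substitute 'r' -> 't'  (+1)
  5. substitute 'g' -> 'l'  (+1)
  6. substitute 'o' -> 'e'  (+1)
Total edit operations: 4
Edit distance = 4


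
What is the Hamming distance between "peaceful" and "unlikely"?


Comparing character by character (same length = 8):
  Pos 0: 'p' vs 'u' !=
  Pos 1: 'e' vs 'n' !=
  Pos 2: 'a' vs 'l' !=
  Pos 3: 'c' vs 'i' !=
  Pos 4: 'e' vs 'k' !=
  Pos 5: 'f' vs 'e' !=
  Pos 6: 'u' vs 'l' !=
  Pos 7: 'l' vs 'y' !=
Hamming distance = 8


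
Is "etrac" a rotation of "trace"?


Word: "trace", Candidate: "etrac"
Method: check if candidate is substring of word+word
"tracetrace" contains "etrac"? Yes
Is rotation = Yes


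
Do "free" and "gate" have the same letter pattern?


Pattern of "free": [0, 1, 2, 2]
Pattern of "gate": [0, 1, 2, 3]
Patterns do not match
Same pattern = No


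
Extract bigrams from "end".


Word: "end" (length 3)
Number of bigrams = 3 - 2 + 1 = 2
  Position 0: "en"
  Position 1: "nd"
Bigrams = "en", "nd"


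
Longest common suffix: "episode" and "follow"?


Word 1: "episode"
Word 2: "follow"
Comparing from end:
  Pos -1: 'e' != 'w' (stop)
LCS = "" (length 0)


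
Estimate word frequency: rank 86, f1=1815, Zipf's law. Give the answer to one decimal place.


Zipf's law: f(r) = f(1) / r
f(1) = 1815
f(86) = 1815 / 86
= 21.1 occurrences


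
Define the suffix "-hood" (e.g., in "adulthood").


Suffix: -hood
Example: adulthood (adult + -hood)
Meaning = state / condition


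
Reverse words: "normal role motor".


Original: "normal role motor"
Words (1..n): normal | role | motor
Reversed (n..1): motor | role | normal
Result = "motor role normal"


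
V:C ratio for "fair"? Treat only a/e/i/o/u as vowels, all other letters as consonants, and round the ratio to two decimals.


Word: "fair"
Vowels (a,e,i,o,u): 2
Consonants: 2
Ratio = 2/2
= 1.00


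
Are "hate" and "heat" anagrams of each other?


Word 1: "hate" → sorted: aeht
Word 2: "heat" → sorted: aeht
Same letters? aeht == aeht
Anagram = Yes


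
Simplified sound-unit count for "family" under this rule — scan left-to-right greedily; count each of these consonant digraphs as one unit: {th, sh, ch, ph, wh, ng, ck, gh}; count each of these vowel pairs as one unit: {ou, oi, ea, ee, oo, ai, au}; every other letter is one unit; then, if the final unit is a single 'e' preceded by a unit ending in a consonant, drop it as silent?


Word: "family" (6 letters)
Left-to-right scan:
  1. 'f' (letter)
  2. 'a' (letter)
  3. 'm' (letter)
  4. 'i' (letter)
  5. 'l' (letter)
  6. 'y' (letter)
Units from scan: 6
Sound units = 6 units


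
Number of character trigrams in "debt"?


Word: "debt" (length 4)
Number of 3-grams = length - 3 + 1 = 4 - 3 + 1
= 2


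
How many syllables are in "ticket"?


Word: "ticket"
Syllable breakdown: tick / et
Counting: 2 parts
= 2 syllables


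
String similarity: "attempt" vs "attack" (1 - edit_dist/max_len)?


Word 1: "attempt" (length 7)
Word 2: "attack" (length 6)
One optimal edit sequence:
  1. keep 'a'
  2. keep 't'
  3. keep 't'
  4. delete 'e'  (+1)
  5. substitute 'm' -> 'a'  (+1)
  6. substitute 'p' -> 'c'  (+1)
  7. substitute 't' -> 'k'  (+1)
Edit distance = 4
Max length = max(7, 6) = 7
Similarity = 1 - 4/7
= 0.4286


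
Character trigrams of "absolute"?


Word: "absolute" (length 8)
Number of trigrams = 8 - 3 + 1 = 6
  Position 0: "abs"
  Position 1: "bso"
  Position 2: "sol"
  Position 3: "olu"
  Position 4: "lut"
  Position 5: "ute"
Trigrams = "abs", "bso", "sol", "olu", "lut", "ute"


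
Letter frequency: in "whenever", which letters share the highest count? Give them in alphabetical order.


Word: "whenever"
Letter counts:
  'e': 3
  'h': 1
  'n': 1
  'r': 1
  'v': 1
  'w': 1
Maximum count = 3
Most frequent = 'e' (3 times each)


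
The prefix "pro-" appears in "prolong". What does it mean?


Prefix: pro-
Example: prolong (pro- + long)
Meaning = forward / in favor of


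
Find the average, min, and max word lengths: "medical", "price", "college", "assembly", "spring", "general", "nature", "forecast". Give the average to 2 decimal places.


Lengths: "medical"=7, "price"=5, "college"=7, "assembly"=8, "spring"=6, "general"=7, "nature"=6, "forecast"=8
Sum = 54, Count = 8
Average = 54/8 = 6.75
= avg=6.75, min=5, max=8


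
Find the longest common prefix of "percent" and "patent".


Word 1: "percent"
Word 2: "patent"
Comparing from start:
  Pos 0: 'p' == 'p'
  Pos 1: 'e' != 'a' (stop)
LCP = "p" (length 1)


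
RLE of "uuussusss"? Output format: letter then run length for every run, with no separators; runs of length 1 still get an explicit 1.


String: "uuussusss"
Scanning for consecutive runs:
  'u' x 3
  's' x 2
  'u' x 1
  's' x 3
RLE = "u3s2u1s3"


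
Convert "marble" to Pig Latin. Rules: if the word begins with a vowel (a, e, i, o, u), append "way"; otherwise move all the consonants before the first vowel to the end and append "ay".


Word: "marble"
Starts with consonant(s) → move to end, add 'ay'
Consonant cluster: "m"
Pig Latin = "arblemay"


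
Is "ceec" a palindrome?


Word: "ceec"
Reversed: "ceec"
Forward == Backward? ceec == ceec
Palindrome = Yes


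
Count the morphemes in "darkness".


Word: "darkness"
Morphemes: dark + -ness
Each morpheme carries meaning
= 2 morphemes


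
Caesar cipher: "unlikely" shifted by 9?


Word: "unlikely"
Shift: 9
Each letter → (letter + shift) mod 26:
  'u' (20) + 9 = 3 → 'd'
  'n' (13) + 9 = 22 → 'w'
  'l' (11) + 9 = 20 → 'u'
  'i' (8) + 9 = 17 → 'r'
  'k' (10) + 9 = 19 → 't'
  'e' (4) + 9 = 13 → 'n'
  'l' (11) + 9 = 20 → 'u'
  'y' (24) + 9 = 7 → 'h'
Result = "dwurtnuh"


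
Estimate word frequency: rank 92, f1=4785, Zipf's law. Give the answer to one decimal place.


Zipf's law: f(r) = f(1) / r
f(1) = 4785
f(92) = 4785 / 92
= 52.0 occurrences


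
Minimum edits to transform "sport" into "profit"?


Word 1: "sport" (length 5)
Word 2: "profit" (length 6)
One optimal edit sequence (insert/delete/substitute each cost 1):
  1. substitute 's' -> 'p'  (+1)
  2. substitute 'p' -> 'r'  (+1)
  3. keep 'o'
  4. insert 'f'  (+1)
  5. substitute 'r' -> 'i'  (+1)
  6. keep 't'
Total edit operations: 4
Edit distance = 4


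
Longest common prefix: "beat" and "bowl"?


Word 1: "beat"
Word 2: "bowl"
Comparing from start:
  Pos 0: 'b' == 'b'
  Pos 1: 'e' != 'o' (stop)
LCP = "b" (length 1)


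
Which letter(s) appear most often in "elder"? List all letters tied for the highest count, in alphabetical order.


Word: "elder"
Letter counts:
  'd': 1
  'e': 2
  'l': 1
  'r': 1
Maximum count = 2
Most frequent = 'e' (2 times each)
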